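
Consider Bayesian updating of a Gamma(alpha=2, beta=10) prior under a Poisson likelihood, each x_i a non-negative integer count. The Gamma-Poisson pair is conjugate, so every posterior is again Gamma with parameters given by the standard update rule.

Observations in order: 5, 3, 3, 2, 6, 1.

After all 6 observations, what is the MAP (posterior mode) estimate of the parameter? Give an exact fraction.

21/16

obs 1: x=5 → posterior Gamma(7, 11)
obs 2: x=3 → posterior Gamma(10, 12)
obs 3: x=3 → posterior Gamma(13, 13)
obs 4: x=2 → posterior Gamma(15, 14)
obs 5: x=6 → posterior Gamma(21, 15)
obs 6: x=1 → posterior Gamma(22, 16)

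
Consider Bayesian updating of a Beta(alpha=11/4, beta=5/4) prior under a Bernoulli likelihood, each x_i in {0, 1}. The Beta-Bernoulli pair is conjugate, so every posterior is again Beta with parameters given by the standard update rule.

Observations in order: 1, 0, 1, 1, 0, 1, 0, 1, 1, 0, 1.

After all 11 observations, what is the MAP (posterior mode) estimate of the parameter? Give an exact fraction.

obs 1: x=1 → posterior Beta(15/4, 5/4)
obs 2: x=0 → posterior Beta(15/4, 9/4)
obs 3: x=1 → posterior Beta(19/4, 9/4)
obs 4: x=1 → posterior Beta(23/4, 9/4)
obs 5: x=0 → posterior Beta(23/4, 13/4)
obs 6: x=1 → posterior Beta(27/4, 13/4)
obs 7: x=0 → posterior Beta(27/4, 17/4)
obs 8: x=1 → posterior Beta(31/4, 17/4)
obs 9: x=1 → posterior Beta(35/4, 17/4)
obs 10: x=0 → posterior Beta(35/4, 21/4)
obs 11: x=1 → posterior Beta(39/4, 21/4)

35/52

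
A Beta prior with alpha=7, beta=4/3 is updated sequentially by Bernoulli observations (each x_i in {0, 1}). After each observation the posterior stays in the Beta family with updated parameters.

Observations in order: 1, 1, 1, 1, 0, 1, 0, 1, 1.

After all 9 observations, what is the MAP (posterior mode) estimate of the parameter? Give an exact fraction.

39/46

obs 1: x=1 → posterior Beta(8, 4/3)
obs 2: x=1 → posterior Beta(9, 4/3)
obs 3: x=1 → posterior Beta(10, 4/3)
obs 4: x=1 → posterior Beta(11, 4/3)
obs 5: x=0 → posterior Beta(11, 7/3)
obs 6: x=1 → posterior Beta(12, 7/3)
obs 7: x=0 → posterior Beta(12, 10/3)
obs 8: x=1 → posterior Beta(13, 10/3)
obs 9: x=1 → posterior Beta(14, 10/3)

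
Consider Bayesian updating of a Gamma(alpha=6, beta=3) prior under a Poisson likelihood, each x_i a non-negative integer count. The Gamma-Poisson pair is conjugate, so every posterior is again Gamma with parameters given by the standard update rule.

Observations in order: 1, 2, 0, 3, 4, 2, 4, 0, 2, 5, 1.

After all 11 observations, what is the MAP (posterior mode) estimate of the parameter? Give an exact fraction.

obs 1: x=1 → posterior Gamma(7, 4)
obs 2: x=2 → posterior Gamma(9, 5)
obs 3: x=0 → posterior Gamma(9, 6)
obs 4: x=3 → posterior Gamma(12, 7)
obs 5: x=4 → posterior Gamma(16, 8)
obs 6: x=2 → posterior Gamma(18, 9)
obs 7: x=4 → posterior Gamma(22, 10)
obs 8: x=0 → posterior Gamma(22, 11)
obs 9: x=2 → posterior Gamma(24, 12)
obs 10: x=5 → posterior Gamma(29, 13)
obs 11: x=1 → posterior Gamma(30, 14)

29/14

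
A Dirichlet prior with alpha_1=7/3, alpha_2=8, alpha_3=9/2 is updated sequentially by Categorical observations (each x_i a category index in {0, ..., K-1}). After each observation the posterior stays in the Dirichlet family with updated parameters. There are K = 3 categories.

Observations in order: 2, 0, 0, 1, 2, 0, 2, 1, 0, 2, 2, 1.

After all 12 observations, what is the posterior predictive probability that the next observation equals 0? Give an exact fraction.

38/161

obs 1: x=2 → posterior Dirichlet(7/3, 8, 11/2)
obs 2: x=0 → posterior Dirichlet(10/3, 8, 11/2)
obs 3: x=0 → posterior Dirichlet(13/3, 8, 11/2)
obs 4: x=1 → posterior Dirichlet(13/3, 9, 11/2)
obs 5: x=2 → posterior Dirichlet(13/3, 9, 13/2)
obs 6: x=0 → posterior Dirichlet(16/3, 9, 13/2)
obs 7: x=2 → posterior Dirichlet(16/3, 9, 15/2)
obs 8: x=1 → posterior Dirichlet(16/3, 10, 15/2)
obs 9: x=0 → posterior Dirichlet(19/3, 10, 15/2)
obs 10: x=2 → posterior Dirichlet(19/3, 10, 17/2)
obs 11: x=2 → posterior Dirichlet(19/3, 10, 19/2)
obs 12: x=1 → posterior Dirichlet(19/3, 11, 19/2)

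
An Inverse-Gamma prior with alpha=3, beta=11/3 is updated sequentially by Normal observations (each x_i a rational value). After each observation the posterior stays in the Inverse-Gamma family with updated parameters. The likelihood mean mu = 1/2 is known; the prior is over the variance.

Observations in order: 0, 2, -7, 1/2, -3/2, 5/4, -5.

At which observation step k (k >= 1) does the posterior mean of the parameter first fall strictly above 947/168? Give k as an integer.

obs 1: x=0 → posterior Inverse-Gamma(7/2, 91/24)
obs 2: x=2 → posterior Inverse-Gamma(4, 59/12)
obs 3: x=-7 → posterior Inverse-Gamma(9/2, 793/24)
obs 4: x=1/2 → posterior Inverse-Gamma(5, 793/24)
obs 5: x=-3/2 → posterior Inverse-Gamma(11/2, 841/24)
obs 6: x=5/4 → posterior Inverse-Gamma(6, 3391/96)
obs 7: x=-5 → posterior Inverse-Gamma(13/2, 4843/96)

k = 3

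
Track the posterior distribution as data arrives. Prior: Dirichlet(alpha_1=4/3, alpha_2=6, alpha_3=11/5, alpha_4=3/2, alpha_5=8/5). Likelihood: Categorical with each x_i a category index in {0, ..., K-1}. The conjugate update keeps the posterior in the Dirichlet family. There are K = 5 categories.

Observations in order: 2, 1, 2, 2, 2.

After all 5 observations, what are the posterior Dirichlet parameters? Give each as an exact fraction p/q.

alpha_1=4/3, alpha_2=7, alpha_3=31/5, alpha_4=3/2, alpha_5=8/5

obs 1: x=2 → posterior Dirichlet(4/3, 6, 16/5, 3/2, 8/5)
obs 2: x=1 → posterior Dirichlet(4/3, 7, 16/5, 3/2, 8/5)
obs 3: x=2 → posterior Dirichlet(4/3, 7, 21/5, 3/2, 8/5)
obs 4: x=2 → posterior Dirichlet(4/3, 7, 26/5, 3/2, 8/5)
obs 5: x=2 → posterior Dirichlet(4/3, 7, 31/5, 3/2, 8/5)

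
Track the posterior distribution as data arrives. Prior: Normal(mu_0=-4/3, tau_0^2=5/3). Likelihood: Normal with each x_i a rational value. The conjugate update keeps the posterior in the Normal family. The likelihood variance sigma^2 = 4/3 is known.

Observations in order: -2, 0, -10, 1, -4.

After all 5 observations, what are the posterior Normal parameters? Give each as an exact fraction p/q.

obs 1: x=-2 → posterior Normal(-46/27, 20/27)
obs 2: x=0 → posterior Normal(-23/21, 10/21)
obs 3: x=-10 → posterior Normal(-196/57, 20/57)
obs 4: x=1 → posterior Normal(-181/72, 5/18)
obs 5: x=-4 → posterior Normal(-241/87, 20/87)

mu_0=-241/87, tau_0^2=20/87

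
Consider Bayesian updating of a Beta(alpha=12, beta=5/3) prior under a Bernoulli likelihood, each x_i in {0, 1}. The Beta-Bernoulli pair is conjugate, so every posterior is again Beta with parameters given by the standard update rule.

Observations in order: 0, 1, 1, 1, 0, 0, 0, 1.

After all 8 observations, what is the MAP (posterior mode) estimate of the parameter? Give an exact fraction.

obs 1: x=0 → posterior Beta(12, 8/3)
obs 2: x=1 → posterior Beta(13, 8/3)
obs 3: x=1 → posterior Beta(14, 8/3)
obs 4: x=1 → posterior Beta(15, 8/3)
obs 5: x=0 → posterior Beta(15, 11/3)
obs 6: x=0 → posterior Beta(15, 14/3)
obs 7: x=0 → posterior Beta(15, 17/3)
obs 8: x=1 → posterior Beta(16, 17/3)

45/59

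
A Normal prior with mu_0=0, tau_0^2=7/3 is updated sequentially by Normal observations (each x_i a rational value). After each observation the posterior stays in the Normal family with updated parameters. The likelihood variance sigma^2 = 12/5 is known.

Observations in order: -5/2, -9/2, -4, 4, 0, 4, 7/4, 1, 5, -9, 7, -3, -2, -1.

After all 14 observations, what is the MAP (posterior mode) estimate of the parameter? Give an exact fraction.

obs 1: x=-5/2 → posterior Normal(-175/142, 84/71)
obs 2: x=-9/2 → posterior Normal(-245/106, 42/53)
obs 3: x=-4 → posterior Normal(-385/141, 28/47)
obs 4: x=4 → posterior Normal(-245/176, 21/44)
obs 5: x=0 → posterior Normal(-245/211, 84/211)
obs 6: x=4 → posterior Normal(-35/82, 14/41)
obs 7: x=7/4 → posterior Normal(-175/1124, 84/281)
obs 8: x=1 → posterior Normal(-35/1264, 21/79)
obs 9: x=5 → posterior Normal(665/1404, 28/117)
obs 10: x=-9 → posterior Normal(-595/1544, 42/193)
obs 11: x=7 → posterior Normal(385/1684, 84/421)
obs 12: x=-3 → posterior Normal(-35/1824, 7/38)
obs 13: x=-2 → posterior Normal(-315/1964, 84/491)
obs 14: x=-1 → posterior Normal(-455/2104, 42/263)

-455/2104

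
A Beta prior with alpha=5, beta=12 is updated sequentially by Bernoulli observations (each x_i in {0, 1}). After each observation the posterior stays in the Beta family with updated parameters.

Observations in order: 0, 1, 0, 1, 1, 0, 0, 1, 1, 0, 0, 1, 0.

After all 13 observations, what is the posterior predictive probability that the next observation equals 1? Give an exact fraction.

obs 1: x=0 → posterior Beta(5, 13)
obs 2: x=1 → posterior Beta(6, 13)
obs 3: x=0 → posterior Beta(6, 14)
obs 4: x=1 → posterior Beta(7, 14)
obs 5: x=1 → posterior Beta(8, 14)
obs 6: x=0 → posterior Beta(8, 15)
obs 7: x=0 → posterior Beta(8, 16)
obs 8: x=1 → posterior Beta(9, 16)
obs 9: x=1 → posterior Beta(10, 16)
obs 10: x=0 → posterior Beta(10, 17)
obs 11: x=0 → posterior Beta(10, 18)
obs 12: x=1 → posterior Beta(11, 18)
obs 13: x=0 → posterior Beta(11, 19)

11/30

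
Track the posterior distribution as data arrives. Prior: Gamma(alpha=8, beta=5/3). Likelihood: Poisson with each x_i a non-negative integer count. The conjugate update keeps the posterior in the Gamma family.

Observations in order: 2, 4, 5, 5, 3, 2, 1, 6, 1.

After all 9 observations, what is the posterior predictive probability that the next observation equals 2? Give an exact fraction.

310275177185871321818664372504960198552184397633780830961664/1654450316218319386862649516641145964968018233776092529296875

obs 1: x=2 → posterior Gamma(10, 8/3)
obs 2: x=4 → posterior Gamma(14, 11/3)
obs 3: x=5 → posterior Gamma(19, 14/3)
obs 4: x=5 → posterior Gamma(24, 17/3)
obs 5: x=3 → posterior Gamma(27, 20/3)
obs 6: x=2 → posterior Gamma(29, 23/3)
obs 7: x=1 → posterior Gamma(30, 26/3)
obs 8: x=6 → posterior Gamma(36, 29/3)
obs 9: x=1 → posterior Gamma(37, 32/3)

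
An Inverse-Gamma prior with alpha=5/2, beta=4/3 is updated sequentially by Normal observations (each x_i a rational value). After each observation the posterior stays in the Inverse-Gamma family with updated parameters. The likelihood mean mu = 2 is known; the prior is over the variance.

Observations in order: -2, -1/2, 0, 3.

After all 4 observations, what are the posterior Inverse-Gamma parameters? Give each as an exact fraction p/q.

alpha=9/2, beta=359/24

obs 1: x=-2 → posterior Inverse-Gamma(3, 28/3)
obs 2: x=-1/2 → posterior Inverse-Gamma(7/2, 299/24)
obs 3: x=0 → posterior Inverse-Gamma(4, 347/24)
obs 4: x=3 → posterior Inverse-Gamma(9/2, 359/24)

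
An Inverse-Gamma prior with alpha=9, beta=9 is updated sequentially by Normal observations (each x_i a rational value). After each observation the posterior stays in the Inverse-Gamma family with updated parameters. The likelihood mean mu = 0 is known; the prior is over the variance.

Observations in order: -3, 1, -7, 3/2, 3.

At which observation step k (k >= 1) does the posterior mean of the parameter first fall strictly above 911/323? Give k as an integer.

obs 1: x=-3 → posterior Inverse-Gamma(19/2, 27/2)
obs 2: x=1 → posterior Inverse-Gamma(10, 14)
obs 3: x=-7 → posterior Inverse-Gamma(21/2, 77/2)
obs 4: x=3/2 → posterior Inverse-Gamma(11, 317/8)
obs 5: x=3 → posterior Inverse-Gamma(23/2, 353/8)

k = 3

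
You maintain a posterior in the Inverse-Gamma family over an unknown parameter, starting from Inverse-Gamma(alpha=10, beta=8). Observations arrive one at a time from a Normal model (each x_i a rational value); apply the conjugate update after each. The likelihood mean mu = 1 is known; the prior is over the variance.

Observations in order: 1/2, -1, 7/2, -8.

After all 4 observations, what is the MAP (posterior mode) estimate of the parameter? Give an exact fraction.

215/52

obs 1: x=1/2 → posterior Inverse-Gamma(21/2, 65/8)
obs 2: x=-1 → posterior Inverse-Gamma(11, 81/8)
obs 3: x=7/2 → posterior Inverse-Gamma(23/2, 53/4)
obs 4: x=-8 → posterior Inverse-Gamma(12, 215/4)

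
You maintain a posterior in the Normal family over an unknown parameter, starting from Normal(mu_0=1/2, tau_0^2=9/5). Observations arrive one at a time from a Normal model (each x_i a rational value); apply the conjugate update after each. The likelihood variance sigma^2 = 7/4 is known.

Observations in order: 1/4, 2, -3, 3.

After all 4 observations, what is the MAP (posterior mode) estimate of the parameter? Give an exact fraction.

obs 1: x=1/4 → posterior Normal(53/142, 63/71)
obs 2: x=2 → posterior Normal(197/214, 63/107)
obs 3: x=-3 → posterior Normal(-19/286, 63/143)
obs 4: x=3 → posterior Normal(197/358, 63/179)

197/358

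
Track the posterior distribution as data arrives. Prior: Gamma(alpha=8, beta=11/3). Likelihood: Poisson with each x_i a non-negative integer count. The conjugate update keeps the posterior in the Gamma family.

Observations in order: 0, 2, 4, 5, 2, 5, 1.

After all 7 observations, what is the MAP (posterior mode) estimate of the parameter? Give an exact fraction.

obs 1: x=0 → posterior Gamma(8, 14/3)
obs 2: x=2 → posterior Gamma(10, 17/3)
obs 3: x=4 → posterior Gamma(14, 20/3)
obs 4: x=5 → posterior Gamma(19, 23/3)
obs 5: x=2 → posterior Gamma(21, 26/3)
obs 6: x=5 → posterior Gamma(26, 29/3)
obs 7: x=1 → posterior Gamma(27, 32/3)

39/16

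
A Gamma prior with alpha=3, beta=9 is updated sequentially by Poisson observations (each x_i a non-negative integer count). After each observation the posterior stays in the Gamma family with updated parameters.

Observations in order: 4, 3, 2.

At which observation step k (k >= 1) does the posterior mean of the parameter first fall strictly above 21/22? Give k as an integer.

obs 1: x=4 → posterior Gamma(7, 10)
obs 2: x=3 → posterior Gamma(10, 11)
obs 3: x=2 → posterior Gamma(12, 12)

k = 3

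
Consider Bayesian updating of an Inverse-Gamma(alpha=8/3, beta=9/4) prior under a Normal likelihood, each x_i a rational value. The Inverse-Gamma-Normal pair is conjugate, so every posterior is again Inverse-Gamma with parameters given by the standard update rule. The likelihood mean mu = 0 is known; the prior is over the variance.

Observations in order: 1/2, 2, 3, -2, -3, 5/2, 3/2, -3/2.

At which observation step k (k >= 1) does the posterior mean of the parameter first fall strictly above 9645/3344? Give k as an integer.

obs 1: x=1/2 → posterior Inverse-Gamma(19/6, 19/8)
obs 2: x=2 → posterior Inverse-Gamma(11/3, 35/8)
obs 3: x=3 → posterior Inverse-Gamma(25/6, 71/8)
obs 4: x=-2 → posterior Inverse-Gamma(14/3, 87/8)
obs 5: x=-3 → posterior Inverse-Gamma(31/6, 123/8)
obs 6: x=5/2 → posterior Inverse-Gamma(17/3, 37/2)
obs 7: x=3/2 → posterior Inverse-Gamma(37/6, 157/8)
obs 8: x=-3/2 → posterior Inverse-Gamma(20/3, 83/4)

k = 4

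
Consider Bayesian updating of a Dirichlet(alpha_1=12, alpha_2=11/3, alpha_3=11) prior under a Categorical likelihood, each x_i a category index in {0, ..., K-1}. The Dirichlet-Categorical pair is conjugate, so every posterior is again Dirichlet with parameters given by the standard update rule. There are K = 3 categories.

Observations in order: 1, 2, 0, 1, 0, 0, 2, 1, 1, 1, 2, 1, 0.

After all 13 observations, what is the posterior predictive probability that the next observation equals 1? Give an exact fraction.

29/119

obs 1: x=1 → posterior Dirichlet(12, 14/3, 11)
obs 2: x=2 → posterior Dirichlet(12, 14/3, 12)
obs 3: x=0 → posterior Dirichlet(13, 14/3, 12)
obs 4: x=1 → posterior Dirichlet(13, 17/3, 12)
obs 5: x=0 → posterior Dirichlet(14, 17/3, 12)
obs 6: x=0 → posterior Dirichlet(15, 17/3, 12)
obs 7: x=2 → posterior Dirichlet(15, 17/3, 13)
obs 8: x=1 → posterior Dirichlet(15, 20/3, 13)
obs 9: x=1 → posterior Dirichlet(15, 23/3, 13)
obs 10: x=1 → posterior Dirichlet(15, 26/3, 13)
obs 11: x=2 → posterior Dirichlet(15, 26/3, 14)
obs 12: x=1 → posterior Dirichlet(15, 29/3, 14)
obs 13: x=0 → posterior Dirichlet(16, 29/3, 14)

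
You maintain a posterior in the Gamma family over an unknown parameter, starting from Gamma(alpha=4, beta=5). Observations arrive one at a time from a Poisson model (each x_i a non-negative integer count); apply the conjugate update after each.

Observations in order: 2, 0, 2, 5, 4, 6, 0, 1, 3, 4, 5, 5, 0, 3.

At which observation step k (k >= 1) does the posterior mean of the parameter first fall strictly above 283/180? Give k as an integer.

obs 1: x=2 → posterior Gamma(6, 6)
obs 2: x=0 → posterior Gamma(6, 7)
obs 3: x=2 → posterior Gamma(8, 8)
obs 4: x=5 → posterior Gamma(13, 9)
obs 5: x=4 → posterior Gamma(17, 10)
obs 6: x=6 → posterior Gamma(23, 11)
obs 7: x=0 → posterior Gamma(23, 12)
obs 8: x=1 → posterior Gamma(24, 13)
obs 9: x=3 → posterior Gamma(27, 14)
obs 10: x=4 → posterior Gamma(31, 15)
obs 11: x=5 → posterior Gamma(36, 16)
obs 12: x=5 → posterior Gamma(41, 17)
obs 13: x=0 → posterior Gamma(41, 18)
obs 14: x=3 → posterior Gamma(44, 19)

k = 5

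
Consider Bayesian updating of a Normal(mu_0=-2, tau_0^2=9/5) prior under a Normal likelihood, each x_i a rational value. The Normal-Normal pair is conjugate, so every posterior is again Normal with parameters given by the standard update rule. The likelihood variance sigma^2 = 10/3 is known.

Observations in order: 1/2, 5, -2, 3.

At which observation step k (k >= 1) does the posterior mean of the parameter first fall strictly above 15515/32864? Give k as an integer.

obs 1: x=1/2 → posterior Normal(-173/154, 90/77)
obs 2: x=5 → posterior Normal(97/208, 45/52)
obs 3: x=-2 → posterior Normal(-11/262, 90/131)
obs 4: x=3 → posterior Normal(151/316, 45/79)

k = 4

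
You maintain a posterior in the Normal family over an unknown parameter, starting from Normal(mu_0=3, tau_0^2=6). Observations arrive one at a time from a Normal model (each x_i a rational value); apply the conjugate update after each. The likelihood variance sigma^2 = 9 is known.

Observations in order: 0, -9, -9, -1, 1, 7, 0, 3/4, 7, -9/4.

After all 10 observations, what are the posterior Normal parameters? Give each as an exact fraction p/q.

mu_0=-2/23, tau_0^2=18/23

obs 1: x=0 → posterior Normal(9/5, 18/5)
obs 2: x=-9 → posterior Normal(-9/7, 18/7)
obs 3: x=-9 → posterior Normal(-3, 2)
obs 4: x=-1 → posterior Normal(-29/11, 18/11)
obs 5: x=1 → posterior Normal(-27/13, 18/13)
obs 6: x=7 → posterior Normal(-13/15, 6/5)
obs 7: x=0 → posterior Normal(-13/17, 18/17)
obs 8: x=3/4 → posterior Normal(-23/38, 18/19)
obs 9: x=7 → posterior Normal(5/42, 6/7)
obs 10: x=-9/4 → posterior Normal(-2/23, 18/23)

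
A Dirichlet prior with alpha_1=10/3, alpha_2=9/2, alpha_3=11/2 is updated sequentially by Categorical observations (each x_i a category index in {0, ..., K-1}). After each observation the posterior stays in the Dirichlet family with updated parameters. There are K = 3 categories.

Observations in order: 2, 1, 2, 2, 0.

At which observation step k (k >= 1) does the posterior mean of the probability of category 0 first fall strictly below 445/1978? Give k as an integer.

obs 1: x=2 → posterior Dirichlet(10/3, 9/2, 13/2)
obs 2: x=1 → posterior Dirichlet(10/3, 11/2, 13/2)
obs 3: x=2 → posterior Dirichlet(10/3, 11/2, 15/2)
obs 4: x=2 → posterior Dirichlet(10/3, 11/2, 17/2)
obs 5: x=0 → posterior Dirichlet(13/3, 11/2, 17/2)

k = 2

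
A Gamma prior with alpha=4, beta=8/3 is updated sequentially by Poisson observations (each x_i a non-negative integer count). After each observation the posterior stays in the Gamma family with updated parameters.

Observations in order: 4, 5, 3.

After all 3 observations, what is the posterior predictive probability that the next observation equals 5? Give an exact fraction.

obs 1: x=4 → posterior Gamma(8, 11/3)
obs 2: x=5 → posterior Gamma(13, 14/3)
obs 3: x=3 → posterior Gamma(16, 17/3)

11458104867387650520615627/131072000000000000000000000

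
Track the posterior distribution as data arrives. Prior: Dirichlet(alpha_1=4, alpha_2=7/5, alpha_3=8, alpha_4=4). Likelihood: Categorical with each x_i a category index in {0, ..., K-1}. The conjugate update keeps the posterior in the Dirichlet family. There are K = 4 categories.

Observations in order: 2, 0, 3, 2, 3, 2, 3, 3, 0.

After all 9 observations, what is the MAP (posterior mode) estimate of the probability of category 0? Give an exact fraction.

25/112

obs 1: x=2 → posterior Dirichlet(4, 7/5, 9, 4)
obs 2: x=0 → posterior Dirichlet(5, 7/5, 9, 4)
obs 3: x=3 → posterior Dirichlet(5, 7/5, 9, 5)
obs 4: x=2 → posterior Dirichlet(5, 7/5, 10, 5)
obs 5: x=3 → posterior Dirichlet(5, 7/5, 10, 6)
obs 6: x=2 → posterior Dirichlet(5, 7/5, 11, 6)
obs 7: x=3 → posterior Dirichlet(5, 7/5, 11, 7)
obs 8: x=3 → posterior Dirichlet(5, 7/5, 11, 8)
obs 9: x=0 → posterior Dirichlet(6, 7/5, 11, 8)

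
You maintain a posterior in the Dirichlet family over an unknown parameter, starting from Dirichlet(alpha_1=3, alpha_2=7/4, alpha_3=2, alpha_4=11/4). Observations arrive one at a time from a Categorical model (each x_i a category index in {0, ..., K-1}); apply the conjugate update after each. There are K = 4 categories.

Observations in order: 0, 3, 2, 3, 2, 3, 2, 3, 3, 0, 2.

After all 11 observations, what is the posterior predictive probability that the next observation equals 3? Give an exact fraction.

obs 1: x=0 → posterior Dirichlet(4, 7/4, 2, 11/4)
obs 2: x=3 → posterior Dirichlet(4, 7/4, 2, 15/4)
obs 3: x=2 → posterior Dirichlet(4, 7/4, 3, 15/4)
obs 4: x=3 → posterior Dirichlet(4, 7/4, 3, 19/4)
obs 5: x=2 → posterior Dirichlet(4, 7/4, 4, 19/4)
obs 6: x=3 → posterior Dirichlet(4, 7/4, 4, 23/4)
obs 7: x=2 → posterior Dirichlet(4, 7/4, 5, 23/4)
obs 8: x=3 → posterior Dirichlet(4, 7/4, 5, 27/4)
obs 9: x=3 → posterior Dirichlet(4, 7/4, 5, 31/4)
obs 10: x=0 → posterior Dirichlet(5, 7/4, 5, 31/4)
obs 11: x=2 → posterior Dirichlet(5, 7/4, 6, 31/4)

31/82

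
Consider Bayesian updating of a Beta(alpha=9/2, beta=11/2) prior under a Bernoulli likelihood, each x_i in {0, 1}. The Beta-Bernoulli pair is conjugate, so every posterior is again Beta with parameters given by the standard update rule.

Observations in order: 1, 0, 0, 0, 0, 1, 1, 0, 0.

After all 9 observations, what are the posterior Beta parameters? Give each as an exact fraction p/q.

alpha=15/2, beta=23/2

obs 1: x=1 → posterior Beta(11/2, 11/2)
obs 2: x=0 → posterior Beta(11/2, 13/2)
obs 3: x=0 → posterior Beta(11/2, 15/2)
obs 4: x=0 → posterior Beta(11/2, 17/2)
obs 5: x=0 → posterior Beta(11/2, 19/2)
obs 6: x=1 → posterior Beta(13/2, 19/2)
obs 7: x=1 → posterior Beta(15/2, 19/2)
obs 8: x=0 → posterior Beta(15/2, 21/2)
obs 9: x=0 → posterior Beta(15/2, 23/2)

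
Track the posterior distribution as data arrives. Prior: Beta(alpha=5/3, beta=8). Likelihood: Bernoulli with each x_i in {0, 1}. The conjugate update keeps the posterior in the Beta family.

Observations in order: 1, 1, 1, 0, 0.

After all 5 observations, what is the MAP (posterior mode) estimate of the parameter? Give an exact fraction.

obs 1: x=1 → posterior Beta(8/3, 8)
obs 2: x=1 → posterior Beta(11/3, 8)
obs 3: x=1 → posterior Beta(14/3, 8)
obs 4: x=0 → posterior Beta(14/3, 9)
obs 5: x=0 → posterior Beta(14/3, 10)

11/38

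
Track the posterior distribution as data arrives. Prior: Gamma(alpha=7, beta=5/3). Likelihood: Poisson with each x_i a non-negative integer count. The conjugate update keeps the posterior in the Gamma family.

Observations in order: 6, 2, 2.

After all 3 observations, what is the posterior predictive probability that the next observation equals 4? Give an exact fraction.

obs 1: x=6 → posterior Gamma(13, 8/3)
obs 2: x=2 → posterior Gamma(15, 11/3)
obs 3: x=2 → posterior Gamma(17, 14/3)

703892739246610657443840/4064231406647572522401601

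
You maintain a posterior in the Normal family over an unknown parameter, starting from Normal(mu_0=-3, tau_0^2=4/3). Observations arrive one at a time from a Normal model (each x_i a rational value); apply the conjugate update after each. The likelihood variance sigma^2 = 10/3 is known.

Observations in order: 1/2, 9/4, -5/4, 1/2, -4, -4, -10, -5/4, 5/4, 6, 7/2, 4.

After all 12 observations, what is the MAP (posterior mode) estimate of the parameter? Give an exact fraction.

-20/29

obs 1: x=1/2 → posterior Normal(-2, 20/21)
obs 2: x=9/4 → posterior Normal(-19/18, 20/27)
obs 3: x=-5/4 → posterior Normal(-12/11, 20/33)
obs 4: x=1/2 → posterior Normal(-11/13, 20/39)
obs 5: x=-4 → posterior Normal(-19/15, 4/9)
obs 6: x=-4 → posterior Normal(-27/17, 20/51)
obs 7: x=-10 → posterior Normal(-47/19, 20/57)
obs 8: x=-5/4 → posterior Normal(-33/14, 20/63)
obs 9: x=5/4 → posterior Normal(-47/23, 20/69)
obs 10: x=6 → posterior Normal(-7/5, 4/15)
obs 11: x=7/2 → posterior Normal(-28/27, 20/81)
obs 12: x=4 → posterior Normal(-20/29, 20/87)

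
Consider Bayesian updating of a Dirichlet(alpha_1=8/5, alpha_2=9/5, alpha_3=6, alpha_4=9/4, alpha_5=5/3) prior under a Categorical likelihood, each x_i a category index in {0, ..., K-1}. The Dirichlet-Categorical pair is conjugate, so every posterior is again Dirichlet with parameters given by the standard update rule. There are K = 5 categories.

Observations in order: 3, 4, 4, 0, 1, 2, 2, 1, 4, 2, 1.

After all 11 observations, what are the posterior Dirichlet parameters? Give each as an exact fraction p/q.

obs 1: x=3 → posterior Dirichlet(8/5, 9/5, 6, 13/4, 5/3)
obs 2: x=4 → posterior Dirichlet(8/5, 9/5, 6, 13/4, 8/3)
obs 3: x=4 → posterior Dirichlet(8/5, 9/5, 6, 13/4, 11/3)
obs 4: x=0 → posterior Dirichlet(13/5, 9/5, 6, 13/4, 11/3)
obs 5: x=1 → posterior Dirichlet(13/5, 14/5, 6, 13/4, 11/3)
obs 6: x=2 → posterior Dirichlet(13/5, 14/5, 7, 13/4, 11/3)
obs 7: x=2 → posterior Dirichlet(13/5, 14/5, 8, 13/4, 11/3)
obs 8: x=1 → posterior Dirichlet(13/5, 19/5, 8, 13/4, 11/3)
obs 9: x=4 → posterior Dirichlet(13/5, 19/5, 8, 13/4, 14/3)
obs 10: x=2 → posterior Dirichlet(13/5, 19/5, 9, 13/4, 14/3)
obs 11: x=1 → posterior Dirichlet(13/5, 24/5, 9, 13/4, 14/3)

alpha_1=13/5, alpha_2=24/5, alpha_3=9, alpha_4=13/4, alpha_5=14/3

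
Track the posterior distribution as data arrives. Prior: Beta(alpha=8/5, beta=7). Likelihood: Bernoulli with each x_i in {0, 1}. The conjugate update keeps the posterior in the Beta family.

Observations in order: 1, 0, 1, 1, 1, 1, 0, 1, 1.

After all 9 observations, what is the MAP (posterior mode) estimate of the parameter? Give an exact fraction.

obs 1: x=1 → posterior Beta(13/5, 7)
obs 2: x=0 → posterior Beta(13/5, 8)
obs 3: x=1 → posterior Beta(18/5, 8)
obs 4: x=1 → posterior Beta(23/5, 8)
obs 5: x=1 → posterior Beta(28/5, 8)
obs 6: x=1 → posterior Beta(33/5, 8)
obs 7: x=0 → posterior Beta(33/5, 9)
obs 8: x=1 → posterior Beta(38/5, 9)
obs 9: x=1 → posterior Beta(43/5, 9)

19/39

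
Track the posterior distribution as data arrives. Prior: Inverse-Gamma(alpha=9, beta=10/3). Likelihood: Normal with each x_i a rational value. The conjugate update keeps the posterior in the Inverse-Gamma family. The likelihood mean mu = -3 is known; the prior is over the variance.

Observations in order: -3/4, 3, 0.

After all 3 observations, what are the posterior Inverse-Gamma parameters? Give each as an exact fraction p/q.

alpha=21/2, beta=2723/96

obs 1: x=-3/4 → posterior Inverse-Gamma(19/2, 563/96)
obs 2: x=3 → posterior Inverse-Gamma(10, 2291/96)
obs 3: x=0 → posterior Inverse-Gamma(21/2, 2723/96)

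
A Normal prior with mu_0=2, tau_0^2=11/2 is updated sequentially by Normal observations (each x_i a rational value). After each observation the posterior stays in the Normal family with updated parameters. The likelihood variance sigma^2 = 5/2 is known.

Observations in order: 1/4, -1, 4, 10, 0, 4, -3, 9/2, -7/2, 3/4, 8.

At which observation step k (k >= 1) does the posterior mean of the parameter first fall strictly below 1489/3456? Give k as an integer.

obs 1: x=1/4 → posterior Normal(51/64, 55/32)
obs 2: x=-1 → posterior Normal(7/108, 55/54)
obs 3: x=4 → posterior Normal(183/152, 55/76)
obs 4: x=10 → posterior Normal(89/28, 55/98)
obs 5: x=0 → posterior Normal(623/240, 11/24)
obs 6: x=4 → posterior Normal(799/284, 55/142)
obs 7: x=-3 → posterior Normal(667/328, 55/164)
obs 8: x=9/2 → posterior Normal(865/372, 55/186)
obs 9: x=-7/2 → posterior Normal(711/416, 55/208)
obs 10: x=3/4 → posterior Normal(186/115, 11/46)
obs 11: x=8 → posterior Normal(137/63, 55/252)

k = 2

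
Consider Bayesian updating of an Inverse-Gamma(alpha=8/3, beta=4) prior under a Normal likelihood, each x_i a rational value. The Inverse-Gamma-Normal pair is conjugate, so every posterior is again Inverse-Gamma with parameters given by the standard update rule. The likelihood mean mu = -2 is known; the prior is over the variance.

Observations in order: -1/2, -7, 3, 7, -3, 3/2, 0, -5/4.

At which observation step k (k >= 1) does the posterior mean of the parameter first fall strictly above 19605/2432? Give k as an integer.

k = 3

obs 1: x=-1/2 → posterior Inverse-Gamma(19/6, 41/8)
obs 2: x=-7 → posterior Inverse-Gamma(11/3, 141/8)
obs 3: x=3 → posterior Inverse-Gamma(25/6, 241/8)
obs 4: x=7 → posterior Inverse-Gamma(14/3, 565/8)
obs 5: x=-3 → posterior Inverse-Gamma(31/6, 569/8)
obs 6: x=3/2 → posterior Inverse-Gamma(17/3, 309/4)
obs 7: x=0 → posterior Inverse-Gamma(37/6, 317/4)
obs 8: x=-5/4 → posterior Inverse-Gamma(20/3, 2545/32)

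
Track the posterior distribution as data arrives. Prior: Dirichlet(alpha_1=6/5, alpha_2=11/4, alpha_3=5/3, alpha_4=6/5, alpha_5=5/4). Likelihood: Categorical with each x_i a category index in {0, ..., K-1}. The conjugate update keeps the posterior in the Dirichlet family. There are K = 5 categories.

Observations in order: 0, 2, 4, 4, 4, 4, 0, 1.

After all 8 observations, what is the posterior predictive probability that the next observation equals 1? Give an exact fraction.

225/964

obs 1: x=0 → posterior Dirichlet(11/5, 11/4, 5/3, 6/5, 5/4)
obs 2: x=2 → posterior Dirichlet(11/5, 11/4, 8/3, 6/5, 5/4)
obs 3: x=4 → posterior Dirichlet(11/5, 11/4, 8/3, 6/5, 9/4)
obs 4: x=4 → posterior Dirichlet(11/5, 11/4, 8/3, 6/5, 13/4)
obs 5: x=4 → posterior Dirichlet(11/5, 11/4, 8/3, 6/5, 17/4)
obs 6: x=4 → posterior Dirichlet(11/5, 11/4, 8/3, 6/5, 21/4)
obs 7: x=0 → posterior Dirichlet(16/5, 11/4, 8/3, 6/5, 21/4)
obs 8: x=1 → posterior Dirichlet(16/5, 15/4, 8/3, 6/5, 21/4)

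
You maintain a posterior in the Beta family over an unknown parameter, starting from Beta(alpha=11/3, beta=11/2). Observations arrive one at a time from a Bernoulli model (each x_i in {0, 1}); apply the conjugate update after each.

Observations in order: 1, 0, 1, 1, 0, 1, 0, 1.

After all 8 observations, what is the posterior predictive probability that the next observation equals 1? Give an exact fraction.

52/103

obs 1: x=1 → posterior Beta(14/3, 11/2)
obs 2: x=0 → posterior Beta(14/3, 13/2)
obs 3: x=1 → posterior Beta(17/3, 13/2)
obs 4: x=1 → posterior Beta(20/3, 13/2)
obs 5: x=0 → posterior Beta(20/3, 15/2)
obs 6: x=1 → posterior Beta(23/3, 15/2)
obs 7: x=0 → posterior Beta(23/3, 17/2)
obs 8: x=1 → posterior Beta(26/3, 17/2)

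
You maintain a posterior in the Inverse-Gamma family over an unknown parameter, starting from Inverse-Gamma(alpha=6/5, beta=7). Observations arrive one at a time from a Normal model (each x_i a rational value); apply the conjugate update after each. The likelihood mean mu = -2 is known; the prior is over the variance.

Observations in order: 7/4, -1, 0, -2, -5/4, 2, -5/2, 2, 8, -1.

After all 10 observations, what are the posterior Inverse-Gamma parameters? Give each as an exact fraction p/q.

obs 1: x=7/4 → posterior Inverse-Gamma(17/10, 449/32)
obs 2: x=-1 → posterior Inverse-Gamma(11/5, 465/32)
obs 3: x=0 → posterior Inverse-Gamma(27/10, 529/32)
obs 4: x=-2 → posterior Inverse-Gamma(16/5, 529/32)
obs 5: x=-5/4 → posterior Inverse-Gamma(37/10, 269/16)
obs 6: x=2 → posterior Inverse-Gamma(21/5, 397/16)
obs 7: x=-5/2 → posterior Inverse-Gamma(47/10, 399/16)
obs 8: x=2 → posterior Inverse-Gamma(26/5, 527/16)
obs 9: x=8 → posterior Inverse-Gamma(57/10, 1327/16)
obs 10: x=-1 → posterior Inverse-Gamma(31/5, 1335/16)

alpha=31/5, beta=1335/16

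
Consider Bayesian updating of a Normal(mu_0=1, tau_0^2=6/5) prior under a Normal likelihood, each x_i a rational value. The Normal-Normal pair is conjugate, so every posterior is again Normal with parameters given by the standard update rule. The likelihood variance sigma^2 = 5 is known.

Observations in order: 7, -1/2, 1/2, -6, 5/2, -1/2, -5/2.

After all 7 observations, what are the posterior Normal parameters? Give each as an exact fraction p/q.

obs 1: x=7 → posterior Normal(67/31, 30/31)
obs 2: x=-1/2 → posterior Normal(64/37, 30/37)
obs 3: x=1/2 → posterior Normal(67/43, 30/43)
obs 4: x=-6 → posterior Normal(31/49, 30/49)
obs 5: x=5/2 → posterior Normal(46/55, 6/11)
obs 6: x=-1/2 → posterior Normal(43/61, 30/61)
obs 7: x=-5/2 → posterior Normal(28/67, 30/67)

mu_0=28/67, tau_0^2=30/67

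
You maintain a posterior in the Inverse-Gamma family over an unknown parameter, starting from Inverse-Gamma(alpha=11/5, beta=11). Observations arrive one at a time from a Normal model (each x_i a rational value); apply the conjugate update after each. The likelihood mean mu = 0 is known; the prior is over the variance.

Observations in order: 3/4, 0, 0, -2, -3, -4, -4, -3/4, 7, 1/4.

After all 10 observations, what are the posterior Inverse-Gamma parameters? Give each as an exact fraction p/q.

alpha=36/5, beta=1875/32

obs 1: x=3/4 → posterior Inverse-Gamma(27/10, 361/32)
obs 2: x=0 → posterior Inverse-Gamma(16/5, 361/32)
obs 3: x=0 → posterior Inverse-Gamma(37/10, 361/32)
obs 4: x=-2 → posterior Inverse-Gamma(21/5, 425/32)
obs 5: x=-3 → posterior Inverse-Gamma(47/10, 569/32)
obs 6: x=-4 → posterior Inverse-Gamma(26/5, 825/32)
obs 7: x=-4 → posterior Inverse-Gamma(57/10, 1081/32)
obs 8: x=-3/4 → posterior Inverse-Gamma(31/5, 545/16)
obs 9: x=7 → posterior Inverse-Gamma(67/10, 937/16)
obs 10: x=1/4 → posterior Inverse-Gamma(36/5, 1875/32)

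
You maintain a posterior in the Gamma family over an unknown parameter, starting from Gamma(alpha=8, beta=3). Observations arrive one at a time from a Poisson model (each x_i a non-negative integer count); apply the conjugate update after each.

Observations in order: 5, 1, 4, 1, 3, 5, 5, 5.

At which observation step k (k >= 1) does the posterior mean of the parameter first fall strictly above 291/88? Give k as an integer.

obs 1: x=5 → posterior Gamma(13, 4)
obs 2: x=1 → posterior Gamma(14, 5)
obs 3: x=4 → posterior Gamma(18, 6)
obs 4: x=1 → posterior Gamma(19, 7)
obs 5: x=3 → posterior Gamma(22, 8)
obs 6: x=5 → posterior Gamma(27, 9)
obs 7: x=5 → posterior Gamma(32, 10)
obs 8: x=5 → posterior Gamma(37, 11)

k = 8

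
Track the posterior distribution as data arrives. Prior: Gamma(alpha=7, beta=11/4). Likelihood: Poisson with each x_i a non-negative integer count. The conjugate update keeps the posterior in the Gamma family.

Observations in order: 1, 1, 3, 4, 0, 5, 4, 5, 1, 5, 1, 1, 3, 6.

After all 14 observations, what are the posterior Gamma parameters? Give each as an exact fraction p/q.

obs 1: x=1 → posterior Gamma(8, 15/4)
obs 2: x=1 → posterior Gamma(9, 19/4)
obs 3: x=3 → posterior Gamma(12, 23/4)
obs 4: x=4 → posterior Gamma(16, 27/4)
obs 5: x=0 → posterior Gamma(16, 31/4)
obs 6: x=5 → posterior Gamma(21, 35/4)
obs 7: x=4 → posterior Gamma(25, 39/4)
obs 8: x=5 → posterior Gamma(30, 43/4)
obs 9: x=1 → posterior Gamma(31, 47/4)
obs 10: x=5 → posterior Gamma(36, 51/4)
obs 11: x=1 → posterior Gamma(37, 55/4)
obs 12: x=1 → posterior Gamma(38, 59/4)
obs 13: x=3 → posterior Gamma(41, 63/4)
obs 14: x=6 → posterior Gamma(47, 67/4)

alpha=47, beta=67/4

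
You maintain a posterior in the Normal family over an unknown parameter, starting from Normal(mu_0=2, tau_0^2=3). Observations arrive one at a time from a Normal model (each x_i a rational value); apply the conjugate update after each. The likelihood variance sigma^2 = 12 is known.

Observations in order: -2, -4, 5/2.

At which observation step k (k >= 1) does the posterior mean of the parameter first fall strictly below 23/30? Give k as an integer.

k = 2

obs 1: x=-2 → posterior Normal(6/5, 12/5)
obs 2: x=-4 → posterior Normal(1/3, 2)
obs 3: x=5/2 → posterior Normal(9/14, 12/7)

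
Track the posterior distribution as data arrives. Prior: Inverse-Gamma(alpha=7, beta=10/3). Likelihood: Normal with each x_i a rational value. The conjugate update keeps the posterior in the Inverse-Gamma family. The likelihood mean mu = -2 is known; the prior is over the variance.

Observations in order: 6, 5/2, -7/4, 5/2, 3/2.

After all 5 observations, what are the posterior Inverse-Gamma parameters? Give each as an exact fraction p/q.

alpha=19/2, beta=5927/96

obs 1: x=6 → posterior Inverse-Gamma(15/2, 106/3)
obs 2: x=5/2 → posterior Inverse-Gamma(8, 1091/24)
obs 3: x=-7/4 → posterior Inverse-Gamma(17/2, 4367/96)
obs 4: x=5/2 → posterior Inverse-Gamma(9, 5339/96)
obs 5: x=3/2 → posterior Inverse-Gamma(19/2, 5927/96)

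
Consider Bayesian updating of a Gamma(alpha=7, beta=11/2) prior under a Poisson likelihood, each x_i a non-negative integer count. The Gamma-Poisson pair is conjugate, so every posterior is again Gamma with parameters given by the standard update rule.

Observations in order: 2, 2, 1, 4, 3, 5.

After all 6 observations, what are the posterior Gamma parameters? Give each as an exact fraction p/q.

obs 1: x=2 → posterior Gamma(9, 13/2)
obs 2: x=2 → posterior Gamma(11, 15/2)
obs 3: x=1 → posterior Gamma(12, 17/2)
obs 4: x=4 → posterior Gamma(16, 19/2)
obs 5: x=3 → posterior Gamma(19, 21/2)
obs 6: x=5 → posterior Gamma(24, 23/2)

alpha=24, beta=23/2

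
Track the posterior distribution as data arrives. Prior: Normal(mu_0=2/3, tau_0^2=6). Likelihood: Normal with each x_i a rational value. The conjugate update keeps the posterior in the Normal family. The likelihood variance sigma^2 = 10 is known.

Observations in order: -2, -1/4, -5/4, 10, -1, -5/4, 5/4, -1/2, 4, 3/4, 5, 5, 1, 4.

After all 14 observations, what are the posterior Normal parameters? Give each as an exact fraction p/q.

obs 1: x=-2 → posterior Normal(-1/3, 15/4)
obs 2: x=-1/4 → posterior Normal(-41/132, 30/11)
obs 3: x=-5/4 → posterior Normal(-43/84, 15/7)
obs 4: x=10 → posterior Normal(137/102, 30/17)
obs 5: x=-1 → posterior Normal(119/120, 3/2)
obs 6: x=-5/4 → posterior Normal(193/276, 30/23)
obs 7: x=5/4 → posterior Normal(119/156, 15/13)
obs 8: x=-1/2 → posterior Normal(55/87, 30/29)
obs 9: x=4 → posterior Normal(91/96, 15/16)
obs 10: x=3/4 → posterior Normal(391/420, 6/7)
obs 11: x=5 → posterior Normal(571/456, 15/19)
obs 12: x=5 → posterior Normal(751/492, 30/41)
obs 13: x=1 → posterior Normal(787/528, 15/22)
obs 14: x=4 → posterior Normal(931/564, 30/47)

mu_0=931/564, tau_0^2=30/47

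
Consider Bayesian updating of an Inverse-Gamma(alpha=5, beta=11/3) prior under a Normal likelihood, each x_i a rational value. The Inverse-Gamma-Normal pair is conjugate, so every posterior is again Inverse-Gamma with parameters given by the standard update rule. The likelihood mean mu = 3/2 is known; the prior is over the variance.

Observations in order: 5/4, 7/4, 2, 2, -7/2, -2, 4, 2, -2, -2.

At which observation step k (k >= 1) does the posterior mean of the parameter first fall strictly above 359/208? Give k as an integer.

k = 5

obs 1: x=5/4 → posterior Inverse-Gamma(11/2, 355/96)
obs 2: x=7/4 → posterior Inverse-Gamma(6, 179/48)
obs 3: x=2 → posterior Inverse-Gamma(13/2, 185/48)
obs 4: x=2 → posterior Inverse-Gamma(7, 191/48)
obs 5: x=-7/2 → posterior Inverse-Gamma(15/2, 791/48)
obs 6: x=-2 → posterior Inverse-Gamma(8, 1085/48)
obs 7: x=4 → posterior Inverse-Gamma(17/2, 1235/48)
obs 8: x=2 → posterior Inverse-Gamma(9, 1241/48)
obs 9: x=-2 → posterior Inverse-Gamma(19/2, 1535/48)
obs 10: x=-2 → posterior Inverse-Gamma(10, 1829/48)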